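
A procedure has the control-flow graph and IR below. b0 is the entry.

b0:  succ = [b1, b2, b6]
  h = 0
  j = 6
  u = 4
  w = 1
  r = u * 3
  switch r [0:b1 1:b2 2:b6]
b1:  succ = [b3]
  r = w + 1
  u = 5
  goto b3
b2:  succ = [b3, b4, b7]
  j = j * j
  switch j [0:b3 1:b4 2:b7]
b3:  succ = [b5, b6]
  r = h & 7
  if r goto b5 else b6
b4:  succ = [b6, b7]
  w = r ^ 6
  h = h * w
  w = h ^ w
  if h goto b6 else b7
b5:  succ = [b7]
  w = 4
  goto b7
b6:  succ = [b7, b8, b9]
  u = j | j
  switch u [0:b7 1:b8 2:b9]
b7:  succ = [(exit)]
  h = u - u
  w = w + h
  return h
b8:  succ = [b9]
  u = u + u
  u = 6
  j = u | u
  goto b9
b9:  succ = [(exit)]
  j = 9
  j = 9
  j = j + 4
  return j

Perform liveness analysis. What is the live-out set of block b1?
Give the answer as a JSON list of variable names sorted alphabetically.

Per-block:
  b0 def {h,j,r,u,w} use ∅
  b1 def {r,u} use {w}
  b2 def {j} use {j}
  b3 def {r} use {h}
  b4 def {h,w} use {h,r}
  b5 def {w} use ∅
  b6 def {u} use {j}
  b7 def {h,w} use {u,w}
  b8 def {j,u} use {u}
  b9 def {j} use ∅

Live sets:
  b0 li=∅ lo={h,j,r,u,w}
  b1 li={h,j,w} lo={h,j,u,w}
  b2 li={h,j,r,u,w} lo={h,j,r,u,w}
  b3 li={h,j,u,w} lo={j,u,w}
  b4 li={h,j,r,u} lo={j,u,w}
  b5 li={u} lo={u,w}
  b6 li={j,w} lo={u,w}
  b7 li={u,w} lo=∅
  b8 li={u} lo=∅
  b9 li=∅ lo=∅

live-out(b1) = ["h", "j", "u", "w"]

Answer: ["h", "j", "u", "w"]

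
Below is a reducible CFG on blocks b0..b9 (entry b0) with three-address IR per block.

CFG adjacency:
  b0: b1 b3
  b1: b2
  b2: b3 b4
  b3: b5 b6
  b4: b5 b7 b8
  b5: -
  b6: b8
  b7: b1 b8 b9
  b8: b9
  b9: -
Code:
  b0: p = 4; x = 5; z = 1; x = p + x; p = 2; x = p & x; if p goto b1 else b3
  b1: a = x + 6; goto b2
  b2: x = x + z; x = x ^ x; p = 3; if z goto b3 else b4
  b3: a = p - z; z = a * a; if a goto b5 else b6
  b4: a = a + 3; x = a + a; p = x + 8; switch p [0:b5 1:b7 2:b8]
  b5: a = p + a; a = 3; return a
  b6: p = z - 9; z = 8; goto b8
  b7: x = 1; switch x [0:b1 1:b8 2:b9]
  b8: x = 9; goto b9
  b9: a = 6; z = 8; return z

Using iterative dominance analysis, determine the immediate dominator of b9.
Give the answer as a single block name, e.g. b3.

Answer: b0

Working:
idom tree: b1←b0 b2←b1 b3←b0 b4←b2 b5←b0 b6←b3 b7←b4 b8←b0 b9←b0
Dom at joins:
  b1: preds {b0,b7}: {b0} ∩ {b0,b1,b2,b4,b7} = {b0}; idom=b0
  b3: preds {b0,b2}: {b0} ∩ {b0,b1,b2} = {b0}; idom=b0
  b5: preds {b3,b4}: {b0,b3} ∩ {b0,b1,b2,b4} = {b0}; idom=b0
  b8: preds {b4,b6,b7}: {b0,b1,b2,b4} ∩ {b0,b3,b6} ∩ {b0,b1,b2,b4,b7} = {b0}; idom=b0
  b9: preds {b7,b8}: {b0,b1,b2,b4,b7} ∩ {b0,b8} = {b0}; idom=b0

idom(b9) = b0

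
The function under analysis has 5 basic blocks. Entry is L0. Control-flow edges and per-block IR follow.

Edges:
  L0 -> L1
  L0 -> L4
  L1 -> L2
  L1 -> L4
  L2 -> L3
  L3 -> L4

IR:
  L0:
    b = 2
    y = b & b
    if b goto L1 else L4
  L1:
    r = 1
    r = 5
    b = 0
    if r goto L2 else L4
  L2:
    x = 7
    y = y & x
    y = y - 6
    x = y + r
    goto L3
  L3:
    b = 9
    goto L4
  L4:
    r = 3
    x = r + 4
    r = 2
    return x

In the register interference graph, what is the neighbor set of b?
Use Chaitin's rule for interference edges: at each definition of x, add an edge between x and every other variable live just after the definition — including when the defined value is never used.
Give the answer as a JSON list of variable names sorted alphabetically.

Block summaries:
  L0 def {b,y} use ∅
  L1 def {b,r} use ∅
  L2 def {x,y} use {r,y}
  L3 def {b} use ∅
  L4 def {r,x} use ∅

Liveness:
  live L0: ∅→{y}
  live L1: {y}→{r,y}
  live L2: {r,y}→∅
  live L3: ∅→∅
  live L4: ∅→∅

Interfere edges:
  b — {r,y}
  r — {b,x,y}
  x — {r,y}
  y — {b,r,x}

N(b) = ["r", "y"]

Answer: ["r", "y"]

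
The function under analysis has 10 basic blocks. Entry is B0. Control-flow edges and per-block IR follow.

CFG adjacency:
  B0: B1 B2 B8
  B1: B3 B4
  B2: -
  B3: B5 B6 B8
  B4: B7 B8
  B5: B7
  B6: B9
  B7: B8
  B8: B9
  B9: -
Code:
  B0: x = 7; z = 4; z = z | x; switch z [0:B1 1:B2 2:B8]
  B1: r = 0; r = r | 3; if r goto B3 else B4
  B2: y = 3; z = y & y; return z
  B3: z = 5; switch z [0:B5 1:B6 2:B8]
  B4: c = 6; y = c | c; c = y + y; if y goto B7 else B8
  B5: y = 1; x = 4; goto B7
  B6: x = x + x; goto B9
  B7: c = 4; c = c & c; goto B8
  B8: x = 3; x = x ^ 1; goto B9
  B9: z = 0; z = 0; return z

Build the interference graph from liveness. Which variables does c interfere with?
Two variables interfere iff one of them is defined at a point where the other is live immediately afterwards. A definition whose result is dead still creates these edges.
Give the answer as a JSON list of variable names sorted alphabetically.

Block summaries:
  B0: def={x,z} ue=∅
  B1: def={r} ue=∅
  B2: def={y,z} ue=∅
  B3: def={z} ue=∅
  B4: def={c,y} ue=∅
  B5: def={x,y} ue=∅
  B6: def={x} ue={x}
  B7: def={c} ue=∅
  B8: def={x} ue=∅
  B9: def={z} ue=∅

Liveness:
  B0: in=∅ out={x}
  B1: in={x} out={x}
  B2: in=∅ out=∅
  B3: in={x} out={x}
  B4: in=∅ out=∅
  B5: in=∅ out=∅
  B6: in={x} out=∅
  B7: in=∅ out=∅
  B8: in=∅ out=∅
  B9: in=∅ out=∅

Conflict graph:
  c↔{y}
  r↔{x}
  x↔{r,z}
  y↔{c}
  z↔{x}

N(c) = ["y"]

Answer: ["y"]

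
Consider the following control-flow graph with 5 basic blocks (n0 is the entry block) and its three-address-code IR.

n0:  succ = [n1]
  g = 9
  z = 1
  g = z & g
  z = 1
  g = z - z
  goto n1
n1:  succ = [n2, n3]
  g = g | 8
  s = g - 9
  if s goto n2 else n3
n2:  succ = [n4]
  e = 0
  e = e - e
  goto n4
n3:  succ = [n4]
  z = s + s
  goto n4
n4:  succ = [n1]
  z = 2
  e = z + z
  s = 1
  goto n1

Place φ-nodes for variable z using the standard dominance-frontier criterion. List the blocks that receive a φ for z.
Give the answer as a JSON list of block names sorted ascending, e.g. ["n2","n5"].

idom tree: n1←n0 n2←n1 n3←n1 n4←n1
Dom at joins:
  n1: preds {n0,n4}: {n0} ∩ {n0,n1,n4} = {n0}; idom=n0
  n4: preds {n2,n3}: {n0,n1,n2} ∩ {n0,n1,n3} = {n0,n1}; idom=n1

Frontier:
  n1←n0: walk · to n0
  n1←n4: walk n4→n1 to n0
  n4←n2: walk n2 to n1
  n4←n3: walk n3 to n1
  n0 → ∅
  n1 → {n1}
  n2 → {n4}
  n3 → {n4}
  n4 → {n1}

φ for z: defs {n0,n3,n4}
  DF⁺ = {n1,n4}

Answer: ["n1", "n4"]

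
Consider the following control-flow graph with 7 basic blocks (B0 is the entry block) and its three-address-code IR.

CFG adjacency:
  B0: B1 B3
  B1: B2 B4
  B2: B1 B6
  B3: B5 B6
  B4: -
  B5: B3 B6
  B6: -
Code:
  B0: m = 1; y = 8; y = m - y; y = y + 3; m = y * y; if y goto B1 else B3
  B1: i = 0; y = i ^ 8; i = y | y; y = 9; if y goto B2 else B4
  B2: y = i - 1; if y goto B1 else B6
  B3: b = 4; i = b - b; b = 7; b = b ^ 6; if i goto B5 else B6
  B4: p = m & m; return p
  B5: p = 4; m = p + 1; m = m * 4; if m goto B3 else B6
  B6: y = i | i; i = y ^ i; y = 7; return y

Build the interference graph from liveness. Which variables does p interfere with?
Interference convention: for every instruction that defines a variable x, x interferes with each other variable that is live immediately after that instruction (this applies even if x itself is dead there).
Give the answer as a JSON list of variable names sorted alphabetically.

Answer: ["i"]

Analysis:
Block summaries:
  B0: {m,y} / ∅
  B1: {i,y} / ∅
  B2: {y} / {i}
  B3: {b,i} / ∅
  B4: {p} / {m}
  B5: {m,p} / ∅
  B6: {i,y} / {i}

Live sets:
  B0: in=∅ out={m}
  B1: in={m} out={i,m}
  B2: in={i,m} out={i,m}
  B3: in=∅ out={i}
  B4: in={m} out=∅
  B5: in={i} out={i}
  B6: in={i} out=∅

Interfere edges:
  b↔{i}
  i↔{b,m,p,y}
  m↔{i,y}
  p↔{i}
  y↔{i,m}

N(p) = ["i"]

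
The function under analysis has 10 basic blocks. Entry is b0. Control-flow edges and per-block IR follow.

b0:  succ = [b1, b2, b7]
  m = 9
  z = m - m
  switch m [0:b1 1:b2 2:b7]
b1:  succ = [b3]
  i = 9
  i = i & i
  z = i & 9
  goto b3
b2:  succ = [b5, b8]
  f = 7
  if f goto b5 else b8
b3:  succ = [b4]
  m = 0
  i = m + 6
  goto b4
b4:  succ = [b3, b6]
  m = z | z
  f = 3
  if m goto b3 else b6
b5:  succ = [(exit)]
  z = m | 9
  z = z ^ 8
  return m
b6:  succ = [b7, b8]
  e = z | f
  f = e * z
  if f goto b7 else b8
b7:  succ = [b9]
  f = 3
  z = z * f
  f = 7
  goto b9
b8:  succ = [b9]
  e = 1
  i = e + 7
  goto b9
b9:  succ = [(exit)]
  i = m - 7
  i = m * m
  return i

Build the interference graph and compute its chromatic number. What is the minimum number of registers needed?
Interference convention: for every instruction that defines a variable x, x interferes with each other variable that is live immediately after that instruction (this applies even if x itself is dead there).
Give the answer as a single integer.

Answer: 3

Derivation:
Per-block:
  b0: def={m,z} ue=∅
  b1: def={i,z} ue=∅
  b2: def={f} ue=∅
  b3: def={i,m} ue=∅
  b4: def={f,m} ue={z}
  b5: def={z} ue={m}
  b6: def={e,f} ue={f,z}
  b7: def={f,z} ue={z}
  b8: def={e,i} ue=∅
  b9: def={i} ue={m}

Liveness:
  b0: in=∅ out={m,z}
  b1: in=∅ out={z}
  b2: in={m} out={m}
  b3: in={z} out={z}
  b4: in={z} out={f,m,z}
  b5: in={m} out=∅
  b6: in={f,m,z} out={m,z}
  b7: in={m,z} out={m}
  b8: in={m} out={m}
  b9: in={m} out=∅

Interference:
  e: {m,z}
  f: {m,z}
  i: {m,z}
  m: {e,f,i,z}
  z: {e,f,i,m}

Chromatic number:
  clique {e,m,z} ⇒ need ≥ 3
  3-colouring: R0={m}  R1={z}  R2={e,f,i}
  χ = 3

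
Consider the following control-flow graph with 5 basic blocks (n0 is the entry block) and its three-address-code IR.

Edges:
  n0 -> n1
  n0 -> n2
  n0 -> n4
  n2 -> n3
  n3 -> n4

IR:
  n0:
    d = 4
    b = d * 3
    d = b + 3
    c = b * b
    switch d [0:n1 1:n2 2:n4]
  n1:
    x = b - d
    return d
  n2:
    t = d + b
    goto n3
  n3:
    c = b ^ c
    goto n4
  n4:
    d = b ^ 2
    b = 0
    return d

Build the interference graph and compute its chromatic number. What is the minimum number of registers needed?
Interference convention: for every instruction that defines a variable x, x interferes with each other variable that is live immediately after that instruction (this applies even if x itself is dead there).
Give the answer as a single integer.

Answer: 3

Working:
Block summaries:
  n0 def {b,c,d} use ∅
  n1 def {x} use {b,d}
  n2 def {t} use {b,d}
  n3 def {c} use {b,c}
  n4 def {b,d} use {b}

Backward fixpoint:
  n0 li=∅ lo={b,c,d}
  n1 li={b,d} lo=∅
  n2 li={b,c,d} lo={b,c}
  n3 li={b,c} lo={b}
  n4 li={b} lo=∅

Interfere edges:
  b — {c,d,t}
  c — {b,d,t}
  d — {b,c,x}
  t — {b,c}
  x — {d}

Colouring:
  lower bound: {b,c,d} mutually conflict ⇒ χ ≥ 3
  assign b→R0 c→R1 d→R2 t→R2 x→R0 — no edge inside a register ⇒ χ ≤ 3
  χ = 3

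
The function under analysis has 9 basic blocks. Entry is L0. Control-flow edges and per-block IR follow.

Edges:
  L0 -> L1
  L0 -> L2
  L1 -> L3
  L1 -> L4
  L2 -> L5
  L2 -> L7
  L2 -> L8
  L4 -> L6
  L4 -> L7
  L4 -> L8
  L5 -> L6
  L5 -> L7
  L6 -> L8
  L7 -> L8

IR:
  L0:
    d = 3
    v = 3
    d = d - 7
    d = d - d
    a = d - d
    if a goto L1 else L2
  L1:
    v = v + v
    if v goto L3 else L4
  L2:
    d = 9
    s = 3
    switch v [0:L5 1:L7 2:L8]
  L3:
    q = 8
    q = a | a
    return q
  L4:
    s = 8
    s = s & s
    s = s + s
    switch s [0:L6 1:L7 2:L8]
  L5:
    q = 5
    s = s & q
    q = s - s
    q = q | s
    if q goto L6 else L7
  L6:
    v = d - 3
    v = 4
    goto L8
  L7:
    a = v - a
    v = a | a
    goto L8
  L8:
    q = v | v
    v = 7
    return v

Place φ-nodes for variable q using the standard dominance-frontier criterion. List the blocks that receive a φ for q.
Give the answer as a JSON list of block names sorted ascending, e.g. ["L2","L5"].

idom tree: L1←L0 L2←L0 L3←L1 L4←L1 L5←L2 L6←L0 L7←L0 L8←L0
Join-block Dom:
  L6: preds {L4,L5}: {L0,L1,L4} ∩ {L0,L2,L5} = {L0}; idom=L0
  L7: preds {L2,L4,L5}: {L0,L2} ∩ {L0,L1,L4} ∩ {L0,L2,L5} = {L0}; idom=L0
  L8: preds {L2,L4,L6,L7}: {L0,L2} ∩ {L0,L1,L4} ∩ {L0,L6} ∩ {L0,L7} = {L0}; idom=L0

Frontier:
  join L6 pred L4: L4→L1 stop@L0
  join L6 pred L5: L5→L2 stop@L0
  join L7 pred L2: L2 stop@L0
  join L7 pred L4: L4→L1 stop@L0
  join L7 pred L5: L5→L2 stop@L0
  join L8 pred L2: L2 stop@L0
  join L8 pred L4: L4→L1 stop@L0
  join L8 pred L6: L6 stop@L0
  join L8 pred L7: L7 stop@L0
  L0: DF=∅
  L1: DF={L6,L7,L8}
  L2: DF={L6,L7,L8}
  L3: DF=∅
  L4: DF={L6,L7,L8}
  L5: DF={L6,L7}
  L6: DF={L8}
  L7: DF={L8}
  L8: DF=∅

φ for q: defs {L3,L5,L8}
  DF⁺ = {L6,L7,L8}

Answer: ["L6", "L7", "L8"]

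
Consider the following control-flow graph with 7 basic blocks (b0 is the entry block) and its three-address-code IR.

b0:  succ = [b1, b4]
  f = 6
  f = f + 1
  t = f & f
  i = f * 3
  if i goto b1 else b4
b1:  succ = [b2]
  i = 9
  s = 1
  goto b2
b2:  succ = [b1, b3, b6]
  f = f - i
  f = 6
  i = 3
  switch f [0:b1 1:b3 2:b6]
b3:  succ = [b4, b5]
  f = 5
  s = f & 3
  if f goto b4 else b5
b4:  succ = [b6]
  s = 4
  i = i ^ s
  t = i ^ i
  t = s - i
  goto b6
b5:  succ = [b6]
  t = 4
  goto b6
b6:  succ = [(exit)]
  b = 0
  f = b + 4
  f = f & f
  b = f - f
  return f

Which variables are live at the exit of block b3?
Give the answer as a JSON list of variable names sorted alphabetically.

Answer: ["i"]

Analysis:
def/use:
  b0: {f,i,t} / ∅
  b1: {i,s} / ∅
  b2: {f,i} / {f,i}
  b3: {f,s} / ∅
  b4: {i,s,t} / {i}
  b5: {t} / ∅
  b6: {b,f} / ∅

Liveness:
  live b0: ∅→{f,i}
  live b1: {f}→{f,i}
  live b2: {f,i}→{f,i}
  live b3: {i}→{i}
  live b4: {i}→∅
  live b5: ∅→∅
  live b6: ∅→∅

live-out(b3) = ["i"]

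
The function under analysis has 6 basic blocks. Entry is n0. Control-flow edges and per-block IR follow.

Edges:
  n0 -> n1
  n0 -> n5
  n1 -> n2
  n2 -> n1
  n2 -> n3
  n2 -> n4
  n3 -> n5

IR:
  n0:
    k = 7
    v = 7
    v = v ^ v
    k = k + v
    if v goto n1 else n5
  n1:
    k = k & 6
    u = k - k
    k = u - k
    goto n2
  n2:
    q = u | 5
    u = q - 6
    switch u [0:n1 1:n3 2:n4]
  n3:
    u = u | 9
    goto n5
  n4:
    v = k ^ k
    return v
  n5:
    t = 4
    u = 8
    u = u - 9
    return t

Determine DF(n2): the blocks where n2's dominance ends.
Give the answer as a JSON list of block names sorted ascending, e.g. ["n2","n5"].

Answer: ["n1", "n5"]

Derivation:
idom tree: n1←n0 n2←n1 n3←n2 n4←n2 n5←n0
Dom at joins:
  n1: preds {n0,n2}: {n0} ∩ {n0,n1,n2} = {n0}; idom=n0
  n5: preds {n0,n3}: {n0} ∩ {n0,n1,n2,n3} = {n0}; idom=n0

Frontier:
  join n1 pred n0: · stop@n0
  join n1 pred n2: n2→n1 stop@n0
  join n5 pred n0: · stop@n0
  join n5 pred n3: n3→n2→n1 stop@n0
  n0: DF=∅
  n1: DF={n1,n5}
  n2: DF={n1,n5}
  n3: DF={n5}
  n4: DF=∅
  n5: DF=∅

DF(n2) = ["n1", "n5"]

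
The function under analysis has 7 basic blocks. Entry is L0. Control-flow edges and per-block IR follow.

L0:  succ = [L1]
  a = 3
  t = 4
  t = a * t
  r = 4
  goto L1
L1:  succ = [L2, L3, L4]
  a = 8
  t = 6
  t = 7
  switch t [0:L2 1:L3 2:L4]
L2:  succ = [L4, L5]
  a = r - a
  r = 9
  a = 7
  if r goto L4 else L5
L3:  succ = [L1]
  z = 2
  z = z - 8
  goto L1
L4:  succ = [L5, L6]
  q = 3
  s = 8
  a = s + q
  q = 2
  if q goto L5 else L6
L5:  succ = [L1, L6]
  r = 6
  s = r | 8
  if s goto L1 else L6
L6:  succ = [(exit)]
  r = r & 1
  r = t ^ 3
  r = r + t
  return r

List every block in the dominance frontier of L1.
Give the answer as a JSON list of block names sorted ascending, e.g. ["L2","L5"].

idom tree: L1←L0 L2←L1 L3←L1 L4←L1 L5←L1 L6←L1
Dom at joins:
  L1: preds {L0,L3,L5}: {L0} ∩ {L0,L1,L3} ∩ {L0,L1,L5} = {L0}; idom=L0
  L4: preds {L1,L2}: {L0,L1} ∩ {L0,L1,L2} = {L0,L1}; idom=L1
  L5: preds {L2,L4}: {L0,L1,L2} ∩ {L0,L1,L4} = {L0,L1}; idom=L1
  L6: preds {L4,L5}: {L0,L1,L4} ∩ {L0,L1,L5} = {L0,L1}; idom=L1

DF walk-up:
  L1←L0: walk · to L0
  L1←L3: walk L3→L1 to L0
  L1←L5: walk L5→L1 to L0
  L4←L1: walk · to L1
  L4←L2: walk L2 to L1
  L5←L2: walk L2 to L1
  L5←L4: walk L4 to L1
  L6←L4: walk L4 to L1
  L6←L5: walk L5 to L1
  L0 → ∅
  L1 → {L1}
  L2 → {L4,L5}
  L3 → {L1}
  L4 → {L5,L6}
  L5 → {L1,L6}
  L6 → ∅

DF(L1) = ["L1"]

Answer: ["L1"]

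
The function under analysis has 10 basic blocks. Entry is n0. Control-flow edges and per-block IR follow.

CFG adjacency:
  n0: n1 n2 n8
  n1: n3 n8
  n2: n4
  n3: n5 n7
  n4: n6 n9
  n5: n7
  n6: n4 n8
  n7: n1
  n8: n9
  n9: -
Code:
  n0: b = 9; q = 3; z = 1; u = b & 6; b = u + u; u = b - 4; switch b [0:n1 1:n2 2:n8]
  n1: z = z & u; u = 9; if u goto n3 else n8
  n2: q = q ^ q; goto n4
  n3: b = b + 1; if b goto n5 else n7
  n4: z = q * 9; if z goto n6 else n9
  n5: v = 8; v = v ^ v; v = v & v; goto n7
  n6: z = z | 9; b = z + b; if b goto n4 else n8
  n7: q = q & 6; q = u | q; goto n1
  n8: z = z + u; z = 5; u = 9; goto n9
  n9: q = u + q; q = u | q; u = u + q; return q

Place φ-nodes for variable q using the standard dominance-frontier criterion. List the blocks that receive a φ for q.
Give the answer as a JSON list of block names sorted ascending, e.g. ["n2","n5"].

Answer: ["n1", "n8", "n9"]

Derivation:
idom tree: n1←n0 n2←n0 n3←n1 n4←n2 n5←n3 n6←n4 n7←n3 n8←n0 n9←n0
Dom∩ at merges:
  n1: preds {n0,n7}: {n0} ∩ {n0,n1,n3,n7} = {n0}; idom=n0
  n4: preds {n2,n6}: {n0,n2} ∩ {n0,n2,n4,n6} = {n0,n2}; idom=n2
  n7: preds {n3,n5}: {n0,n1,n3} ∩ {n0,n1,n3,n5} = {n0,n1,n3}; idom=n3
  n8: preds {n0,n1,n6}: {n0} ∩ {n0,n1} ∩ {n0,n2,n4,n6} = {n0}; idom=n0
  n9: preds {n4,n8}: {n0,n2,n4} ∩ {n0,n8} = {n0}; idom=n0

Frontier:
  n1←n0: walk · to n0
  n1←n7: walk n7→n3→n1 to n0
  n4←n2: walk · to n2
  n4←n6: walk n6→n4 to n2
  n7←n3: walk · to n3
  n7←n5: walk n5 to n3
  n8←n0: walk · to n0
  n8←n1: walk n1 to n0
  n8←n6: walk n6→n4→n2 to n0
  n9←n4: walk n4→n2 to n0
  n9←n8: walk n8 to n0
  DF(n0)=∅
  DF(n1)={n1,n8}
  DF(n2)={n8,n9}
  DF(n3)={n1}
  DF(n4)={n4,n8,n9}
  DF(n5)={n7}
  DF(n6)={n4,n8}
  DF(n7)={n1}
  DF(n8)={n9}
  DF(n9)=∅

φ for q: defs {n0,n2,n7,n9}
  DF⁺ = {n1,n8,n9}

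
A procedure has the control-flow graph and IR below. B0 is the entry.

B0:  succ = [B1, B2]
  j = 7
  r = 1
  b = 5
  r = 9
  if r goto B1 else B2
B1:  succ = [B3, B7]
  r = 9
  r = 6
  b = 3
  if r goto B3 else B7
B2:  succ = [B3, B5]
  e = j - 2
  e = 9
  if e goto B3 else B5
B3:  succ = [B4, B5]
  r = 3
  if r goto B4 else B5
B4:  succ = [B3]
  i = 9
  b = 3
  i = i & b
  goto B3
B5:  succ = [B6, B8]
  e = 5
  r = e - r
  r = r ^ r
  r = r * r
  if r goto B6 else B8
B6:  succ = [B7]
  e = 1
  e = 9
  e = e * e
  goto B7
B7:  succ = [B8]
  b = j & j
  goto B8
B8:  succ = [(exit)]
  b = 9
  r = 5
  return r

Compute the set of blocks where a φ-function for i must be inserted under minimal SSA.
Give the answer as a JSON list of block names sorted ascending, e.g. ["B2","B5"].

idom tree: B1←B0 B2←B0 B3←B0 B4←B3 B5←B0 B6←B5 B7←B0 B8←B0
Dom∩ at merges:
  B3: preds {B1,B2,B4}: {B0,B1} ∩ {B0,B2} ∩ {B0,B3,B4} = {B0}; idom=B0
  B5: preds {B2,B3}: {B0,B2} ∩ {B0,B3} = {B0}; idom=B0
  B7: preds {B1,B6}: {B0,B1} ∩ {B0,B5,B6} = {B0}; idom=B0
  B8: preds {B5,B7}: {B0,B5} ∩ {B0,B7} = {B0}; idom=B0

DF derivation:
  join B3 pred B1: B1 stop@B0
  join B3 pred B2: B2 stop@B0
  join B3 pred B4: B4→B3 stop@B0
  join B5 pred B2: B2 stop@B0
  join B5 pred B3: B3 stop@B0
  join B7 pred B1: B1 stop@B0
  join B7 pred B6: B6→B5 stop@B0
  join B8 pred B5: B5 stop@B0
  join B8 pred B7: B7 stop@B0
  B0 → ∅
  B1 → {B3,B7}
  B2 → {B3,B5}
  B3 → {B3,B5}
  B4 → {B3}
  B5 → {B7,B8}
  B6 → {B7}
  B7 → {B8}
  B8 → ∅

φ for i: defs {B4}
  DF⁺ = {B3,B5,B7,B8}

Answer: ["B3", "B5", "B7", "B8"]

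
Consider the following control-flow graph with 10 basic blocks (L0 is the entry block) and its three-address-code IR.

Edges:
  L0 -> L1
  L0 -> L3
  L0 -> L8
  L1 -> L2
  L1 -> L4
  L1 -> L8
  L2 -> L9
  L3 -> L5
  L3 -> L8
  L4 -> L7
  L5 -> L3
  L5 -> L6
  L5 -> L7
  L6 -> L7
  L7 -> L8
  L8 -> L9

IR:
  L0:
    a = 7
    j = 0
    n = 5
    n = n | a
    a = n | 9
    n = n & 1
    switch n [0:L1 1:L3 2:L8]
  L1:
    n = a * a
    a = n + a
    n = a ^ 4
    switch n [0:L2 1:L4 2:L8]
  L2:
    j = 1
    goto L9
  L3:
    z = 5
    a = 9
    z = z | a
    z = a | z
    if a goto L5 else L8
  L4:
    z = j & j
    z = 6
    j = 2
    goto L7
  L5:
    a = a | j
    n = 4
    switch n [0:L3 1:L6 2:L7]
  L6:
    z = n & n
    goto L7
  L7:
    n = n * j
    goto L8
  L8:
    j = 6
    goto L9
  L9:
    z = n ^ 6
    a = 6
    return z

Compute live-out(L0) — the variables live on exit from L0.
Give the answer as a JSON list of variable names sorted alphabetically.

Answer: ["a", "j", "n"]

Derivation:
Block summaries:
  L0 def {a,j,n} use ∅
  L1 def {a,n} use {a}
  L2 def {j} use ∅
  L3 def {a,z} use ∅
  L4 def {j,z} use {j}
  L5 def {a,n} use {a,j}
  L6 def {z} use {n}
  L7 def {n} use {j,n}
  L8 def {j} use ∅
  L9 def {a,z} use {n}

Backward fixpoint:
  L0 li=∅ lo={a,j,n}
  L1 li={a,j} lo={j,n}
  L2 li={n} lo={n}
  L3 li={j,n} lo={a,j,n}
  L4 li={j,n} lo={j,n}
  L5 li={a,j} lo={j,n}
  L6 li={j,n} lo={j,n}
  L7 li={j,n} lo={n}
  L8 li={n} lo={n}
  L9 li={n} lo=∅

live-out(L0) = ["a", "j", "n"]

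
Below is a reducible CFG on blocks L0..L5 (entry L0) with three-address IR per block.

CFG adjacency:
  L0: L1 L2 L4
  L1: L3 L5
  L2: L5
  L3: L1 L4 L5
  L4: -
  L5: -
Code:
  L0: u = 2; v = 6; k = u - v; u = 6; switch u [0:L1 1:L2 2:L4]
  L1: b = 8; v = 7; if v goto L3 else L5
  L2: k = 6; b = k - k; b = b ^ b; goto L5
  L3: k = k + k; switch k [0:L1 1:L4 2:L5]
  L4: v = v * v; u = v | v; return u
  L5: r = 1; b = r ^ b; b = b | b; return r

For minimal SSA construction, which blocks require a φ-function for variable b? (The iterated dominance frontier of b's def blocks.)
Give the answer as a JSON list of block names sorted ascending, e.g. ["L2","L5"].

idom tree: L1←L0 L2←L0 L3←L1 L4←L0 L5←L0
Join-block Dom:
  L1: preds {L0,L3}: {L0} ∩ {L0,L1,L3} = {L0}; idom=L0
  L4: preds {L0,L3}: {L0} ∩ {L0,L1,L3} = {L0}; idom=L0
  L5: preds {L1,L2,L3}: {L0,L1} ∩ {L0,L2} ∩ {L0,L1,L3} = {L0}; idom=L0

DF walk-up:
  join L1 pred L0: · stop@L0
  join L1 pred L3: L3→L1 stop@L0
  join L4 pred L0: · stop@L0
  join L4 pred L3: L3→L1 stop@L0
  join L5 pred L1: L1 stop@L0
  join L5 pred L2: L2 stop@L0
  join L5 pred L3: L3→L1 stop@L0
  DF(L0)=∅
  DF(L1)={L1,L4,L5}
  DF(L2)={L5}
  DF(L3)={L1,L4,L5}
  DF(L4)=∅
  DF(L5)=∅

φ for b: defs {L1,L2,L5}
  DF⁺ = {L1,L4,L5}

Answer: ["L1", "L4", "L5"]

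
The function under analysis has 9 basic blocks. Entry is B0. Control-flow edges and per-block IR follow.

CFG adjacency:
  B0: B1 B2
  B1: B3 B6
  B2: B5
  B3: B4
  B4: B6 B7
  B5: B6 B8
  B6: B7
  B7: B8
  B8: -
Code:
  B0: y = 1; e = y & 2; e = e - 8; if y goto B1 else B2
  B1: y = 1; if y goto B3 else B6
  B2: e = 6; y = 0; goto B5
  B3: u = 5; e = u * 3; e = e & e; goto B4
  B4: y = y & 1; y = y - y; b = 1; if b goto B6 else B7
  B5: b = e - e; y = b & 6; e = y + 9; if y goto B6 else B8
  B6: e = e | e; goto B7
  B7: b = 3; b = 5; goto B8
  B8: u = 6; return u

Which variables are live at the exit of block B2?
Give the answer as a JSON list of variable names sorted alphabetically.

Answer: ["e"]

Derivation:
Block summaries:
  B0: def={e,y} ue=∅
  B1: def={y} ue=∅
  B2: def={e,y} ue=∅
  B3: def={e,u} ue=∅
  B4: def={b,y} ue={y}
  B5: def={b,e,y} ue={e}
  B6: def={e} ue={e}
  B7: def={b} ue=∅
  B8: def={u} ue=∅

Live sets:
  B0: in=∅ out={e}
  B1: in={e} out={e,y}
  B2: in=∅ out={e}
  B3: in={y} out={e,y}
  B4: in={e,y} out={e}
  B5: in={e} out={e}
  B6: in={e} out=∅
  B7: in=∅ out=∅
  B8: in=∅ out=∅

live-out(B2) = ["e"]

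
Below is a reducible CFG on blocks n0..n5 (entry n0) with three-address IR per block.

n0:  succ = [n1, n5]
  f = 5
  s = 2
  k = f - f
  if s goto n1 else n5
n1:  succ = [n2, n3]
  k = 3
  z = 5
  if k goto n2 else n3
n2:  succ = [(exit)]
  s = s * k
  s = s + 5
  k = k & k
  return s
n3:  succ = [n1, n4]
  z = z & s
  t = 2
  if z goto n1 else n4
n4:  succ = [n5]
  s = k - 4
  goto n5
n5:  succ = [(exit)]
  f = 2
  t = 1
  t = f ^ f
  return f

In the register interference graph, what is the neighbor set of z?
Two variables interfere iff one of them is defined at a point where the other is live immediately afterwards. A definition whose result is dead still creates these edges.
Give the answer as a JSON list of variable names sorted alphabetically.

Per-block:
  n0: def={f,k,s} ue=∅
  n1: def={k,z} ue=∅
  n2: def={k,s} ue={k,s}
  n3: def={t,z} ue={s,z}
  n4: def={s} ue={k}
  n5: def={f,t} ue=∅

Live sets:
  live n0: ∅→{s}
  live n1: {s}→{k,s,z}
  live n2: {k,s}→∅
  live n3: {k,s,z}→{k,s}
  live n4: {k}→∅
  live n5: ∅→∅

Conflict graph:
  f — {s,t}
  k — {s,t,z}
  s — {f,k,t,z}
  t — {f,k,s,z}
  z — {k,s,t}

N(z) = ["k", "s", "t"]

Answer: ["k", "s", "t"]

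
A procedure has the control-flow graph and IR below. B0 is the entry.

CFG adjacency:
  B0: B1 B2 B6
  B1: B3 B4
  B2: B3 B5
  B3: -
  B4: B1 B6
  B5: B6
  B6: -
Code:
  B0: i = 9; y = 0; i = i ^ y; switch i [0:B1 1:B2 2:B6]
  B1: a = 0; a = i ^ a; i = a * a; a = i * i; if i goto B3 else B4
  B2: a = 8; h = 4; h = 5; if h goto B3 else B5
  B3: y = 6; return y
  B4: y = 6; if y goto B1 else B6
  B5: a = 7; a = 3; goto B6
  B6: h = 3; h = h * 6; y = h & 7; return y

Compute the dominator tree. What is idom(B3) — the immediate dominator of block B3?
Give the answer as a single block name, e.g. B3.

idom tree: B1←B0 B2←B0 B3←B0 B4←B1 B5←B2 B6←B0
Join-block Dom:
  B1: preds {B0,B4}: {B0} ∩ {B0,B1,B4} = {B0}; idom=B0
  B3: preds {B1,B2}: {B0,B1} ∩ {B0,B2} = {B0}; idom=B0
  B6: preds {B0,B4,B5}: {B0} ∩ {B0,B1,B4} ∩ {B0,B2,B5} = {B0}; idom=B0

idom(B3) = B0

Answer: B0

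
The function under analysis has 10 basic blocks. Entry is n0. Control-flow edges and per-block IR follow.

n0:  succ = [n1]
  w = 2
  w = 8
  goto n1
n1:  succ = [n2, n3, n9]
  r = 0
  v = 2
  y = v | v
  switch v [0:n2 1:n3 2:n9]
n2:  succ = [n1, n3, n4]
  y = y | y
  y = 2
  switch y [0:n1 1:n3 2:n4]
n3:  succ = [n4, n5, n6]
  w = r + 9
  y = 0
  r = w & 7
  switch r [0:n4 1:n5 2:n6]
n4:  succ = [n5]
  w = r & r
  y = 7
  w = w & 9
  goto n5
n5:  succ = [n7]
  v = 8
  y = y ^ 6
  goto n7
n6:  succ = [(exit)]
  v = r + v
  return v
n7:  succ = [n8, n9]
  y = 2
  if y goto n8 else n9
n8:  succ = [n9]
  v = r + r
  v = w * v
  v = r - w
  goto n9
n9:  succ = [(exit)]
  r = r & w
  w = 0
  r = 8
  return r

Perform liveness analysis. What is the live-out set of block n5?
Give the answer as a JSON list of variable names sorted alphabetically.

Block summaries:
  n0: {w} / ∅
  n1: {r,v,y} / ∅
  n2: {y} / {y}
  n3: {r,w,y} / {r}
  n4: {w,y} / {r}
  n5: {v,y} / {y}
  n6: {v} / {r,v}
  n7: {y} / ∅
  n8: {v} / {r,w}
  n9: {r,w} / {r,w}

Liveness:
  live n0: ∅→{w}
  live n1: {w}→{r,v,w,y}
  live n2: {r,v,w,y}→{r,v,w}
  live n3: {r,v}→{r,v,w,y}
  live n4: {r}→{r,w,y}
  live n5: {r,w,y}→{r,w}
  live n6: {r,v}→∅
  live n7: {r,w}→{r,w}
  live n8: {r,w}→{r,w}
  live n9: {r,w}→∅

live-out(n5) = ["r", "w"]

Answer: ["r", "w"]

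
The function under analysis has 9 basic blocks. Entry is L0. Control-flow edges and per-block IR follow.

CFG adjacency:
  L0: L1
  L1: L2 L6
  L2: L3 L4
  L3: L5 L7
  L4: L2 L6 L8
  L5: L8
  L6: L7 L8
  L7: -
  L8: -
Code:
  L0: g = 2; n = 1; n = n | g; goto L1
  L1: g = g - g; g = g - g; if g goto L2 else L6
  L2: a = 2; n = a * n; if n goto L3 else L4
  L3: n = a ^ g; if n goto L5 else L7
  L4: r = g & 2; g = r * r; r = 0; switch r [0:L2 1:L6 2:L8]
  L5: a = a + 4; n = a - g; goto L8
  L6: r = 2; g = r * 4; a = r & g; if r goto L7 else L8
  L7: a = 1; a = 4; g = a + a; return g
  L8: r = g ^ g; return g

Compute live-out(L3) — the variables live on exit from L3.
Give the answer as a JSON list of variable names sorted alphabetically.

Answer: ["a", "g"]

Working:
def/use:
  L0: {g,n} / ∅
  L1: {g} / {g}
  L2: {a,n} / {n}
  L3: {n} / {a,g}
  L4: {g,r} / {g}
  L5: {a,n} / {a,g}
  L6: {a,g,r} / ∅
  L7: {a,g} / ∅
  L8: {r} / {g}

Live sets:
  L0: in=∅ out={g,n}
  L1: in={g,n} out={g,n}
  L2: in={g,n} out={a,g,n}
  L3: in={a,g} out={a,g}
  L4: in={g,n} out={g,n}
  L5: in={a,g} out={g}
  L6: in=∅ out={g}
  L7: in=∅ out=∅
  L8: in={g} out=∅

live-out(L3) = ["a", "g"]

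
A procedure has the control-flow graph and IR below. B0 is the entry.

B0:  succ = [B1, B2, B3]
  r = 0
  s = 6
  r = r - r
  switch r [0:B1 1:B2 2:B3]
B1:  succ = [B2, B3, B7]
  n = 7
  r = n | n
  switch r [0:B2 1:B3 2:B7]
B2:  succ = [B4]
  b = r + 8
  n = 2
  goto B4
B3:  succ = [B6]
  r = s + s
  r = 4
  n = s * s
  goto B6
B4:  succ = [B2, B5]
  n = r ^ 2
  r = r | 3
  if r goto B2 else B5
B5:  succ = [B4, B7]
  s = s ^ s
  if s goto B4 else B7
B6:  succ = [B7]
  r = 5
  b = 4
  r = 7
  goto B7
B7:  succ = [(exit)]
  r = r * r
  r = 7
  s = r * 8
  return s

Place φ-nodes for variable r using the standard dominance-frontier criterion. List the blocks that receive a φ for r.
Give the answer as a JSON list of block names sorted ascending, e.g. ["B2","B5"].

idom tree: B1←B0 B2←B0 B3←B0 B4←B2 B5←B4 B6←B3 B7←B0
Dom at joins:
  B2: preds {B0,B1,B4}: {B0} ∩ {B0,B1} ∩ {B0,B2,B4} = {B0}; idom=B0
  B3: preds {B0,B1}: {B0} ∩ {B0,B1} = {B0}; idom=B0
  B4: preds {B2,B5}: {B0,B2} ∩ {B0,B2,B4,B5} = {B0,B2}; idom=B2
  B7: preds {B1,B5,B6}: {B0,B1} ∩ {B0,B2,B4,B5} ∩ {B0,B3,B6} = {B0}; idom=B0

DF walk-up:
  join B2 pred B0: · stop@B0
  join B2 pred B1: B1 stop@B0
  join B2 pred B4: B4→B2 stop@B0
  join B3 pred B0: · stop@B0
  join B3 pred B1: B1 stop@B0
  join B4 pred B2: · stop@B2
  join B4 pred B5: B5→B4 stop@B2
  join B7 pred B1: B1 stop@B0
  join B7 pred B5: B5→B4→B2 stop@B0
  join B7 pred B6: B6→B3 stop@B0
  B0: DF=∅
  B1: DF={B2,B3,B7}
  B2: DF={B2,B7}
  B3: DF={B7}
  B4: DF={B2,B4,B7}
  B5: DF={B4,B7}
  B6: DF={B7}
  B7: DF=∅

φ for r: defs {B0,B1,B3,B4,B6,B7}
  DF⁺ = {B2,B3,B4,B7}

Answer: ["B2", "B3", "B4", "B7"]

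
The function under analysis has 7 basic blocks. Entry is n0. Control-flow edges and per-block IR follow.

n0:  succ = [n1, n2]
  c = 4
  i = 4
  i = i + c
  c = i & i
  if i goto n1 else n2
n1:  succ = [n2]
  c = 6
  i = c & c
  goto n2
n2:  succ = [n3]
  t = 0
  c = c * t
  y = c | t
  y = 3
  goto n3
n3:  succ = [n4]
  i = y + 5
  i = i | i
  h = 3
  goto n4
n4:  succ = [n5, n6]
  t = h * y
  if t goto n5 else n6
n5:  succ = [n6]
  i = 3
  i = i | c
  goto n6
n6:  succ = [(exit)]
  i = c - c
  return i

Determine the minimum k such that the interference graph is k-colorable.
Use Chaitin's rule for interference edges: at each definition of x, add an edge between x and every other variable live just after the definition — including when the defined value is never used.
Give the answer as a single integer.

Answer: 3

Analysis:
Per-block:
  n0: {c,i} / ∅
  n1: {c,i} / ∅
  n2: {c,t,y} / {c}
  n3: {h,i} / {y}
  n4: {t} / {h,y}
  n5: {i} / {c}
  n6: {i} / {c}

Backward fixpoint:
  n0: in=∅ out={c}
  n1: in=∅ out={c}
  n2: in={c} out={c,y}
  n3: in={c,y} out={c,h,y}
  n4: in={c,h,y} out={c}
  n5: in={c} out={c}
  n6: in={c} out=∅

Interference:
  c↔{h,i,t,y}
  h↔{c,y}
  i↔{c,y}
  t↔{c}
  y↔{c,h,i}

Registers:
  lower bound: {c,h,y} mutually conflict ⇒ χ ≥ 3
  3-colouring: r0={c}  r1={t,y}  r2={h,i}
  χ = 3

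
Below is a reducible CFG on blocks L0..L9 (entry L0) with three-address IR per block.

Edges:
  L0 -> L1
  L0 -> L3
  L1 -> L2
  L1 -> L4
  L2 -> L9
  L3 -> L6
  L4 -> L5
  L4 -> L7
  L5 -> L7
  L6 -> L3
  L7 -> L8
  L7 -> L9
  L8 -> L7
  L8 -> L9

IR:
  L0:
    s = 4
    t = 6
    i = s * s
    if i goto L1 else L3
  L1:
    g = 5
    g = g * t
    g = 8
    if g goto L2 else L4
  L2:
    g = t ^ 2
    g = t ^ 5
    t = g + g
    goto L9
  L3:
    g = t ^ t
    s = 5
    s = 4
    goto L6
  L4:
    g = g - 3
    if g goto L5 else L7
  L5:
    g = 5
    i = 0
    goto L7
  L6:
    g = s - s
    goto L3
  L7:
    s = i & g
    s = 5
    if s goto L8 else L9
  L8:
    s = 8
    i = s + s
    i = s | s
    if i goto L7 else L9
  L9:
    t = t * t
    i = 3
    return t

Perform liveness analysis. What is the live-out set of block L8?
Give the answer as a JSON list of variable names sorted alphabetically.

Answer: ["g", "i", "t"]

Derivation:
def/use:
  L0: {i,s,t} / ∅
  L1: {g} / {t}
  L2: {g,t} / {t}
  L3: {g,s} / {t}
  L4: {g} / {g}
  L5: {g,i} / ∅
  L6: {g} / {s}
  L7: {s} / {g,i}
  L8: {i,s} / ∅
  L9: {i,t} / {t}

Live sets:
  live L0: ∅→{i,t}
  live L1: {i,t}→{g,i,t}
  live L2: {t}→{t}
  live L3: {t}→{s,t}
  live L4: {g,i,t}→{g,i,t}
  live L5: {t}→{g,i,t}
  live L6: {s,t}→{t}
  live L7: {g,i,t}→{g,t}
  live L8: {g,t}→{g,i,t}
  live L9: {t}→∅

live-out(L8) = ["g", "i", "t"]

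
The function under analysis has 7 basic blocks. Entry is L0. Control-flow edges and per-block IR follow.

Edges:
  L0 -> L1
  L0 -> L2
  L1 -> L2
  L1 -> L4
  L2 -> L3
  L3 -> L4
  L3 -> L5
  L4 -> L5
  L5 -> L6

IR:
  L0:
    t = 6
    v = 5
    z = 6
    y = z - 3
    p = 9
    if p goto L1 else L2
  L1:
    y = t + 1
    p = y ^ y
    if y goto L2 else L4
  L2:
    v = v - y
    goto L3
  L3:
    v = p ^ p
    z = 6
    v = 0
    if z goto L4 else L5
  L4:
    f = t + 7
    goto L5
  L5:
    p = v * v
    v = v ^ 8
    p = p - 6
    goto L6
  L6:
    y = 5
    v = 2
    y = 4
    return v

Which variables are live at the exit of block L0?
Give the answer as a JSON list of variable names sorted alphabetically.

def/use:
  L0 def {p,t,v,y,z} use ∅
  L1 def {p,y} use {t}
  L2 def {v} use {v,y}
  L3 def {v,z} use {p}
  L4 def {f} use {t}
  L5 def {p,v} use {v}
  L6 def {v,y} use ∅

Backward fixpoint:
  L0 li=∅ lo={p,t,v,y}
  L1 li={t,v} lo={p,t,v,y}
  L2 li={p,t,v,y} lo={p,t}
  L3 li={p,t} lo={t,v}
  L4 li={t,v} lo={v}
  L5 li={v} lo=∅
  L6 li=∅ lo=∅

live-out(L0) = ["p", "t", "v", "y"]

Answer: ["p", "t", "v", "y"]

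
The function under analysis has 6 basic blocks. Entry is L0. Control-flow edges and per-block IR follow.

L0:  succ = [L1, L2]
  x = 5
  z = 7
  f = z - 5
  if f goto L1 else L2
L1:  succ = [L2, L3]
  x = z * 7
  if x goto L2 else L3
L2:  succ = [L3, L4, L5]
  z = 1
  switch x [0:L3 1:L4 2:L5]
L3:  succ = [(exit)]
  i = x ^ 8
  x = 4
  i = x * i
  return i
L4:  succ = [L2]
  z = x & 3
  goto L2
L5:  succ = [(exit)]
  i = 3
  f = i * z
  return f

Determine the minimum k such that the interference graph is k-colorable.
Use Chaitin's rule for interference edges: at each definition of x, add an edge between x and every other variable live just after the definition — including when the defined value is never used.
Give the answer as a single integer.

Answer: 3

Derivation:
Per-block:
  L0 def {f,x,z} use ∅
  L1 def {x} use {z}
  L2 def {z} use {x}
  L3 def {i,x} use {x}
  L4 def {z} use {x}
  L5 def {f,i} use {z}

Liveness:
  L0 li=∅ lo={x,z}
  L1 li={z} lo={x}
  L2 li={x} lo={x,z}
  L3 li={x} lo=∅
  L4 li={x} lo={x}
  L5 li={z} lo=∅

Interfere edges:
  f: {x,z}
  i: {x,z}
  x: {f,i,z}
  z: {f,i,x}

Colouring:
  clique {f,x,z} ⇒ need ≥ 3
  assign f→R2 i→R2 x→R0 z→R1 — no edge inside a register ⇒ χ ≤ 3
  χ = 3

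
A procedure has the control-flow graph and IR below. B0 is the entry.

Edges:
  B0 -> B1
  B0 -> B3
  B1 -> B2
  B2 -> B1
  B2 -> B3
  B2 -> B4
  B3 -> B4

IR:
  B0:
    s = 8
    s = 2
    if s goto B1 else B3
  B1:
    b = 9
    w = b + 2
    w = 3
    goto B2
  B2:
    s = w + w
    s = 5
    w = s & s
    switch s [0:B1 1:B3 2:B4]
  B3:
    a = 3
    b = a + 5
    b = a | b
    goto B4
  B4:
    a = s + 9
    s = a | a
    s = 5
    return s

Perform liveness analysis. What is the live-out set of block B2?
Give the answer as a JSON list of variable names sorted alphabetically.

Answer: ["s"]

Analysis:
Block summaries:
  B0: def={s} ue=∅
  B1: def={b,w} ue=∅
  B2: def={s,w} ue={w}
  B3: def={a,b} ue=∅
  B4: def={a,s} ue={s}

Liveness:
  B0 li=∅ lo={s}
  B1 li=∅ lo={w}
  B2 li={w} lo={s}
  B3 li={s} lo={s}
  B4 li={s} lo=∅

live-out(B2) = ["s"]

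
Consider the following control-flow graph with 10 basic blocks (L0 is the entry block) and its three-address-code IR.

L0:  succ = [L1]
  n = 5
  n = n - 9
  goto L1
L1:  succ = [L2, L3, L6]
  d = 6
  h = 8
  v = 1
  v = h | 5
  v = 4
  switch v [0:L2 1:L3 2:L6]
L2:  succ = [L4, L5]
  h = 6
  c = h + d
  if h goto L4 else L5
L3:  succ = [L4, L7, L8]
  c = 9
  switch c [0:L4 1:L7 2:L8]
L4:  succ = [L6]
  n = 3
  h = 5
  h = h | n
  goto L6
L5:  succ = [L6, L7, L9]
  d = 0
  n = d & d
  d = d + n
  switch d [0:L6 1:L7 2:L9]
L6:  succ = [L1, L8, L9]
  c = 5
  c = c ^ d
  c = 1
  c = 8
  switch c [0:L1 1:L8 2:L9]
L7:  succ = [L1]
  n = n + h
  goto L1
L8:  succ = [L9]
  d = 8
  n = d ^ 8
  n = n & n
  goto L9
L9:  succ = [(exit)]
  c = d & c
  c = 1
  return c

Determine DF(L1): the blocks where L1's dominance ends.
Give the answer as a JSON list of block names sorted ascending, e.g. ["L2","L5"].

Answer: ["L1"]

Derivation:
idom tree: L1←L0 L2←L1 L3←L1 L4←L1 L5←L2 L6←L1 L7←L1 L8←L1 L9←L1
Join-block Dom:
  L1: preds {L0,L6,L7}: {L0} ∩ {L0,L1,L6} ∩ {L0,L1,L7} = {L0}; idom=L0
  L4: preds {L2,L3}: {L0,L1,L2} ∩ {L0,L1,L3} = {L0,L1}; idom=L1
  L6: preds {L1,L4,L5}: {L0,L1} ∩ {L0,L1,L4} ∩ {L0,L1,L2,L5} = {L0,L1}; idom=L1
  L7: preds {L3,L5}: {L0,L1,L3} ∩ {L0,L1,L2,L5} = {L0,L1}; idom=L1
  L8: preds {L3,L6}: {L0,L1,L3} ∩ {L0,L1,L6} = {L0,L1}; idom=L1
  L9: preds {L5,L6,L8}: {L0,L1,L2,L5} ∩ {L0,L1,L6} ∩ {L0,L1,L8} = {L0,L1}; idom=L1

DF derivation:
  join L1 pred L0: · stop@L0
  join L1 pred L6: L6→L1 stop@L0
  join L1 pred L7: L7→L1 stop@L0
  join L4 pred L2: L2 stop@L1
  join L4 pred L3: L3 stop@L1
  join L6 pred L1: · stop@L1
  join L6 pred L4: L4 stop@L1
  join L6 pred L5: L5→L2 stop@L1
  join L7 pred L3: L3 stop@L1
  join L7 pred L5: L5→L2 stop@L1
  join L8 pred L3: L3 stop@L1
  join L8 pred L6: L6 stop@L1
  join L9 pred L5: L5→L2 stop@L1
  join L9 pred L6: L6 stop@L1
  join L9 pred L8: L8 stop@L1
  L0 → ∅
  L1 → {L1}
  L2 → {L4,L6,L7,L9}
  L3 → {L4,L7,L8}
  L4 → {L6}
  L5 → {L6,L7,L9}
  L6 → {L1,L8,L9}
  L7 → {L1}
  L8 → {L9}
  L9 → ∅

DF(L1) = ["L1"]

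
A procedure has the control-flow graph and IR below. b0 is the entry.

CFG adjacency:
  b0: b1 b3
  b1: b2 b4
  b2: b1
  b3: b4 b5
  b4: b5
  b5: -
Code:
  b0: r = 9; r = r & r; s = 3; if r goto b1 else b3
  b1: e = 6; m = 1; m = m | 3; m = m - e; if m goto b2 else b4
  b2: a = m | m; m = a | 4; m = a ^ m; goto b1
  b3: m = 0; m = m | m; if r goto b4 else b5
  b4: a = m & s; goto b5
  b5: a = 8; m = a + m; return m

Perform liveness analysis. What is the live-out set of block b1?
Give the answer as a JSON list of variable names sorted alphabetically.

Block summaries:
  b0: {r,s} / ∅
  b1: {e,m} / ∅
  b2: {a,m} / {m}
  b3: {m} / {r}
  b4: {a} / {m,s}
  b5: {a,m} / {m}

Liveness:
  b0: in=∅ out={r,s}
  b1: in={s} out={m,s}
  b2: in={m,s} out={s}
  b3: in={r,s} out={m,s}
  b4: in={m,s} out={m}
  b5: in={m} out=∅

live-out(b1) = ["m", "s"]

Answer: ["m", "s"]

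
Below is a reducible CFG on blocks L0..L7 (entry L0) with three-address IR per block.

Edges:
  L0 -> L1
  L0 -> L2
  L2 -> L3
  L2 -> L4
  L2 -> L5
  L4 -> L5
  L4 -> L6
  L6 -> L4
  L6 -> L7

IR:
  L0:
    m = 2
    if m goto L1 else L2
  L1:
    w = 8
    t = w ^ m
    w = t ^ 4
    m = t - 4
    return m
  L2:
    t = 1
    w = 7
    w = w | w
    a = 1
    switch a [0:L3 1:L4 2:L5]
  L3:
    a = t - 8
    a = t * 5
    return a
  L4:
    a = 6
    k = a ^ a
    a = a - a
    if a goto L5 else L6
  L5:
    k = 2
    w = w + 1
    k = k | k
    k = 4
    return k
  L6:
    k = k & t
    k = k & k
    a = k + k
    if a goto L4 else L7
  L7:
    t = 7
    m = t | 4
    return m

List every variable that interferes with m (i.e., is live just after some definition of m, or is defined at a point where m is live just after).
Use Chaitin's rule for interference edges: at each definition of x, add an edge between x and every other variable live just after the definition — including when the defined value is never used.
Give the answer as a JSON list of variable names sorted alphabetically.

Answer: ["w"]

Derivation:
Block summaries:
  L0 def {m} use ∅
  L1 def {m,t,w} use {m}
  L2 def {a,t,w} use ∅
  L3 def {a} use {t}
  L4 def {a,k} use ∅
  L5 def {k,w} use {w}
  L6 def {a,k} use {k,t}
  L7 def {m,t} use ∅

Live sets:
  L0 li=∅ lo={m}
  L1 li={m} lo=∅
  L2 li=∅ lo={t,w}
  L3 li={t} lo=∅
  L4 li={t,w} lo={k,t,w}
  L5 li={w} lo=∅
  L6 li={k,t,w} lo={t,w}
  L7 li=∅ lo=∅

Interfere edges:
  a↔{k,t,w}
  k↔{a,t,w}
  m↔{w}
  t↔{a,k,w}
  w↔{a,k,m,t}

N(m) = ["w"]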